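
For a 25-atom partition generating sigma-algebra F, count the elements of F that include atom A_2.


Each element of F is a union of some subset S of the 25 atoms.
The element contains A_2 iff A_2 is in S.
So we count subsets S of {A_1,...,A_25} with A_2 in S: choose freely among the other 24 atoms.
Count = 2^(25-1) = 2^24 = 16777216.


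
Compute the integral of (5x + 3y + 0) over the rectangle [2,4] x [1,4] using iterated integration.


By Fubini, integrate in x first, then y.
Step 1: Fix y, integrate over x in [2,4]:
  integral(5x + 3y + 0, x=2..4)
  = 5*(4^2 - 2^2)/2 + (3y + 0)*(4 - 2)
  = 30 + (3y + 0)*2
  = 30 + 6y + 0
  = 30 + 6y
Step 2: Integrate over y in [1,4]:
  integral(30 + 6y, y=1..4)
  = 30*3 + 6*(4^2 - 1^2)/2
  = 90 + 45
  = 135


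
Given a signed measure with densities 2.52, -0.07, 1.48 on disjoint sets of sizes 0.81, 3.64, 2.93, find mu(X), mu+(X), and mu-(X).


Step 1: Compute signed measure on each set:
  Set 1: 2.52 * 0.81 = 2.0412
  Set 2: -0.07 * 3.64 = -0.2548
  Set 3: 1.48 * 2.93 = 4.3364
Step 2: Total signed measure = (2.0412) + (-0.2548) + (4.3364)
     = 6.1228
Step 3: Positive part mu+(X) = sum of positive contributions = 6.3776
Step 4: Negative part mu-(X) = |sum of negative contributions| = 0.2548


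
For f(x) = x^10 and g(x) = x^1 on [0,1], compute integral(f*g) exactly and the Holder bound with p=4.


Step 1: Exact integral of f*g = integral(x^11, 0, 1) = 1/12
     = 0.083333
Step 2: Holder bound with p=4, q=1.333333:
  ||f||_p = (integral x^40 dx)^(1/4) = (1/41)^(1/4) = 0.395188
  ||g||_q = (integral x^1.333333 dx)^(1/1.333333) = (1/2.333333)^(1/1.333333) = 0.529685
Step 3: Holder bound = ||f||_p * ||g||_q = 0.395188 * 0.529685 = 0.209325
Verification: 0.083333 <= 0.209325 (Holder holds)


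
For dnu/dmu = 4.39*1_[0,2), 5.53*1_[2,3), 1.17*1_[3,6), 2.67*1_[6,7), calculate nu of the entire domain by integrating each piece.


Integrate each piece of the Radon-Nikodym derivative:
Step 1: integral_0^2 4.39 dx = 4.39*(2-0) = 4.39*2 = 8.78
Step 2: integral_2^3 5.53 dx = 5.53*(3-2) = 5.53*1 = 5.53
Step 3: integral_3^6 1.17 dx = 1.17*(6-3) = 1.17*3 = 3.51
Step 4: integral_6^7 2.67 dx = 2.67*(7-6) = 2.67*1 = 2.67
Total: 8.78 + 5.53 + 3.51 + 2.67 = 20.49


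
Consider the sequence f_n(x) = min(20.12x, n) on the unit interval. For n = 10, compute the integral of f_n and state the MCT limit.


f(x) = 20.12x on [0,1]; f_n(x) = min(20.12x, n). At n = 10:
Step 1: f(x) reaches 10 at x = 10/20.12 = 0.497018
Step 2: integral(f_10) = integral(20.12x, 0, 0.497018) + integral(10, 0.497018, 1)
       = 20.12*0.497018^2/2 + 10*(1 - 0.497018)
       = 2.485089 + 5.029821
       = 7.514911
Step 3: As n -> infinity, f_n increases to f, so by MCT integral(f_n) -> integral(f) = 20.12/2 = 10.06.
Convergence: integral(f_10) = 7.514911 -> 10.06 as n -> infinity


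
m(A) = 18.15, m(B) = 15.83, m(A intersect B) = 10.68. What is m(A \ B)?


m(A \ B) = m(A) - m(A n B)
= 18.15 - 10.68
= 7.47


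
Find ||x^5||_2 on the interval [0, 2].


Step 1: ||f||_2 = (integral_0^2 |x^5|^2 dx)^(1/2)
     = (integral_0^2 x^10 dx)^(1/2)
Step 2: integral_0^2 x^10 dx = [x^11/(11)] from 0 to 2 = 2^11/11
     = 2048/11 = 186.181818
Step 3: ||f||_2 = (186.181818)^(1/2) = 13.644846


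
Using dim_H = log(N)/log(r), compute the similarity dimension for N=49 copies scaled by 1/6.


For a self-similar set with N copies scaled by 1/r:
dim_H = log(N)/log(r) = log(49)/log(6)
= 3.89182/1.791759
= 2.172066


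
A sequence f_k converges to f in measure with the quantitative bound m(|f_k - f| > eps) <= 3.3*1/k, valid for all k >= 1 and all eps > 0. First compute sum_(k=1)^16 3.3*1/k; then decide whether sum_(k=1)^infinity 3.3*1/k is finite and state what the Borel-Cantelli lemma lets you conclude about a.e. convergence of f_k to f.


Step 1: List the terms 3.3*1/k for k = 1 to 16:
  k=1: 3.3
  k=2: 1.65
  k=3: 1.1
  k=4: 0.825
  k=5: 0.66
  k=6: 0.55
  k=7: 0.471429
  k=8: 0.4125
  k=9: 0.366667
  k=10: 0.33
  k=11: 0.3
  k=12: 0.275
  k=13: 0.253846
  k=14: 0.235714
  k=15: 0.22
  k=16: 0.20625
Step 2: Partial sum = 3.3 + 1.65 + 1.1 + 0.825 + 0.66 + 0.55 + 0.471429 + 0.4125 + 0.366667 + 0.33 + 0.3 + 0.275 + 0.253846 + 0.235714 + 0.22 + 0.20625
     = 11.156406
Step 3: The full series sum_(k>=1) 3.3*1/k diverges (harmonic series, p = 1; a nonzero constant multiple of a divergent series diverges).
Step 4: The (first) Borel-Cantelli lemma requires a summable sequence of measures, so it does not apply here;
        from this bound alone no conclusion about a.e. convergence can be drawn (convergence in measure still
        gives an a.e.-convergent subsequence, but not a.e. convergence of the whole sequence).
Conclusion: series diverges; Borel-Cantelli is inconclusive about a.e. convergence of f_k.


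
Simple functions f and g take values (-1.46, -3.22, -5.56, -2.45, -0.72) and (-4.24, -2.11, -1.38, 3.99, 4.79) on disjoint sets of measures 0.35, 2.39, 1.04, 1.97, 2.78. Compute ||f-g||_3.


Step 1: Compute differences f_i - g_i:
  -1.46 - -4.24 = 2.78
  -3.22 - -2.11 = -1.11
  -5.56 - -1.38 = -4.18
  -2.45 - 3.99 = -6.44
  -0.72 - 4.79 = -5.51
Step 2: Compute |diff|^3 * measure for each set:
  |2.78|^3 * 0.35 = 21.484952 * 0.35 = 7.519733
  |-1.11|^3 * 2.39 = 1.367631 * 2.39 = 3.268638
  |-4.18|^3 * 1.04 = 73.034632 * 1.04 = 75.956017
  |-6.44|^3 * 1.97 = 267.089984 * 1.97 = 526.167268
  |-5.51|^3 * 2.78 = 167.284151 * 2.78 = 465.04994
Step 3: Sum = 1077.961597
Step 4: ||f-g||_3 = (1077.961597)^(1/3) = 10.253397


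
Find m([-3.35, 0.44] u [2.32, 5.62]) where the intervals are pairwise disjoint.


For pairwise disjoint intervals, m(union) = sum of lengths.
= (0.44 - -3.35) + (5.62 - 2.32)
= 3.79 + 3.3
= 7.09


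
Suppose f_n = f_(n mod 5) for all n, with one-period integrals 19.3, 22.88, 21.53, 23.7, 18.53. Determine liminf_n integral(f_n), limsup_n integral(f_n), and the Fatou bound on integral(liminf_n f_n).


The sequence (integral(f_n)) is periodic with period 5, repeating the values 19.3, 22.88, 21.53, 23.7, 18.53 indefinitely.
Step 1: For a periodic sequence, every tail (a_m, a_(m+1), ...) contains all 5 period values infinitely often.
Step 2: Hence inf of every tail = min of the period values = min(19.3, 22.88, 21.53, 23.7, 18.53) = 18.53.
        liminf_n integral(f_n) = sup over m of (inf of tail from m) = 18.53.
Step 3: Similarly sup of every tail = max of the period values = 23.7.
        limsup_n integral(f_n) = 23.7.
Step 4: Fatou's lemma: integral(liminf_n f_n) <= liminf_n integral(f_n) = 18.53.
        So the integral of the pointwise liminf is at most 18.53.


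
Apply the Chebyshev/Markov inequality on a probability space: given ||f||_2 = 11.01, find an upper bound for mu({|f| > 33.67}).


Chebyshev/Markov inequality: mu(|f| > eps) <= (||f||_p / eps)^p
Step 1: ||f||_2 / eps = 11.01 / 33.67 = 0.326997
Step 2: Raise to power p = 2:
  (0.326997)^2 = 0.106927
Step 3: Therefore mu(|f| > 33.67) <= 0.106927


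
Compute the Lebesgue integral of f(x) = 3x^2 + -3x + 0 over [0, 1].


The Lebesgue integral of a Riemann-integrable function agrees with the Riemann integral.
Antiderivative F(x) = (3/3)x^3 + (-3/2)x^2 + 0x
F(1) = (3/3)*1^3 + (-3/2)*1^2 + 0*1
     = (3/3)*1 + (-3/2)*1 + 0*1
     = 1 + -1.5 + 0
     = -0.5
F(0) = 0.0
Integral = F(1) - F(0) = -0.5 - 0.0 = -0.5


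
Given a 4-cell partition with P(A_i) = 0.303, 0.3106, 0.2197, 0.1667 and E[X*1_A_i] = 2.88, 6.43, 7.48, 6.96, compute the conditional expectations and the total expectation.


For each cell A_i: E[X|A_i] = E[X*1_A_i] / P(A_i)
Step 1: E[X|A_1] = 2.88 / 0.303 = 9.50495
Step 2: E[X|A_2] = 6.43 / 0.3106 = 20.701867
Step 3: E[X|A_3] = 7.48 / 0.2197 = 34.046427
Step 4: E[X|A_4] = 6.96 / 0.1667 = 41.75165
Verification: E[X] = sum E[X*1_A_i] = 2.88 + 6.43 + 7.48 + 6.96 = 23.75


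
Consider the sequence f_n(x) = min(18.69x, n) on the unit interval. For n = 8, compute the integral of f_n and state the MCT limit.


f(x) = 18.69x on [0,1]; f_n(x) = min(18.69x, n). At n = 8:
Step 1: f(x) reaches 8 at x = 8/18.69 = 0.428036
Step 2: integral(f_8) = integral(18.69x, 0, 0.428036) + integral(8, 0.428036, 1)
       = 18.69*0.428036^2/2 + 8*(1 - 0.428036)
       = 1.712146 + 4.575709
       = 6.287854
Step 3: As n -> infinity, f_n increases to f, so by MCT integral(f_n) -> integral(f) = 18.69/2 = 9.345.
Convergence: integral(f_8) = 6.287854 -> 9.345 as n -> infinity


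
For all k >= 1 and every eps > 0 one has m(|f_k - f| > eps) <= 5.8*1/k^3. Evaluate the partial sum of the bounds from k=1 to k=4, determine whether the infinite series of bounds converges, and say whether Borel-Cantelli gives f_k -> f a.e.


Step 1: List the terms 5.8*1/k^3 for k = 1 to 4:
  k=1: 5.8
  k=2: 0.725
  k=3: 0.214815
  k=4: 0.090625
Step 2: Partial sum = 5.8 + 0.725 + 0.214815 + 0.090625
     = 6.83044
Step 3: The full series sum_(k>=1) 5.8*1/k^3 converges (p-series with p = 3 > 1; a constant multiple of a convergent series converges).
Step 4: Fix eps > 0. Since sum_k m(|f_k - f| > eps) < infinity, the Borel-Cantelli lemma gives
        m(limsup_k {|f_k - f| > eps}) = 0, i.e. for a.e. x, |f_k(x) - f(x)| <= eps for all large k.
        Applying this with eps = 1/j for j = 1, 2, ... and intersecting the countably many full-measure sets,
        for a.e. x we get limsup_k |f_k(x) - f(x)| <= 1/j for every j, hence f_k -> f almost everywhere.
Conclusion: series converges; Borel-Cantelli yields f_k -> f a.e.


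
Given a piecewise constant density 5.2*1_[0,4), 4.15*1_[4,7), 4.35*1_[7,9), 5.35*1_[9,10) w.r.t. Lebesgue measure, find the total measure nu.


Integrate each piece of the Radon-Nikodym derivative:
Step 1: integral_0^4 5.2 dx = 5.2*(4-0) = 5.2*4 = 20.8
Step 2: integral_4^7 4.15 dx = 4.15*(7-4) = 4.15*3 = 12.45
Step 3: integral_7^9 4.35 dx = 4.35*(9-7) = 4.35*2 = 8.7
Step 4: integral_9^10 5.35 dx = 5.35*(10-9) = 5.35*1 = 5.35
Total: 20.8 + 12.45 + 8.7 + 5.35 = 47.3


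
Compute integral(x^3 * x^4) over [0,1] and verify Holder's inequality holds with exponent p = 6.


Step 1: Exact integral of f*g = integral(x^7, 0, 1) = 1/8
     = 0.125
Step 2: Holder bound with p=6, q=1.2:
  ||f||_p = (integral x^18 dx)^(1/6) = (1/19)^(1/6) = 0.612173
  ||g||_q = (integral x^4.8 dx)^(1/1.2) = (1/5.8)^(1/1.2) = 0.231105
Step 3: Holder bound = ||f||_p * ||g||_q = 0.612173 * 0.231105 = 0.141477
Verification: 0.125 <= 0.141477 (Holder holds)


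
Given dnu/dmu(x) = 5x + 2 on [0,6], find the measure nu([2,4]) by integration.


nu(A) = integral_A (dnu/dmu) dmu = integral_2^4 (5x + 2) dx
Step 1: Antiderivative F(x) = (5/2)x^2 + 2x
Step 2: F(4) = (5/2)*4^2 + 2*4 = 40 + 8 = 48
Step 3: F(2) = (5/2)*2^2 + 2*2 = 10 + 4 = 14
Step 4: nu([2,4]) = F(4) - F(2) = 48 - 14 = 34


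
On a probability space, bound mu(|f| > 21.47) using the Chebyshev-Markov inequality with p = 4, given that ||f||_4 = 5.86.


Chebyshev/Markov inequality: mu(|f| > eps) <= (||f||_p / eps)^p
Step 1: ||f||_4 / eps = 5.86 / 21.47 = 0.272939
Step 2: Raise to power p = 4:
  (0.272939)^4 = 0.00555
Step 3: Therefore mu(|f| > 21.47) <= 0.00555


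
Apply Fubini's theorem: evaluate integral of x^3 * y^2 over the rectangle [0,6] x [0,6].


By Fubini's theorem, the double integral factors as a product of single integrals:
Step 1: integral_0^6 x^3 dx = [x^4/4] from 0 to 6
     = 6^4/4 = 324
Step 2: integral_0^6 y^2 dy = [y^3/3] from 0 to 6
     = 6^3/3 = 72
Step 3: Double integral = 324 * 72 = 23328


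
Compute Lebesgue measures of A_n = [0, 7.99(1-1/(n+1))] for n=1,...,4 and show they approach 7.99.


By continuity of measure from below: if A_n increases to A, then m(A_n) -> m(A).
Here A = [0, 7.99], so m(A) = 7.99
Step 1: a_1 = 7.99*(1 - 1/2) = 3.995, m(A_1) = 3.995
Step 2: a_2 = 7.99*(1 - 1/3) = 5.3267, m(A_2) = 5.3267
Step 3: a_3 = 7.99*(1 - 1/4) = 5.9925, m(A_3) = 5.9925
Step 4: a_4 = 7.99*(1 - 1/5) = 6.392, m(A_4) = 6.392
Limit: m(A_n) -> m([0,7.99]) = 7.99


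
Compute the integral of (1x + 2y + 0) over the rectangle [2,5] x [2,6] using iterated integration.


By Fubini, integrate in x first, then y.
Step 1: Fix y, integrate over x in [2,5]:
  integral(1x + 2y + 0, x=2..5)
  = 1*(5^2 - 2^2)/2 + (2y + 0)*(5 - 2)
  = 10.5 + (2y + 0)*3
  = 10.5 + 6y + 0
  = 10.5 + 6y
Step 2: Integrate over y in [2,6]:
  integral(10.5 + 6y, y=2..6)
  = 10.5*4 + 6*(6^2 - 2^2)/2
  = 42 + 96
  = 138


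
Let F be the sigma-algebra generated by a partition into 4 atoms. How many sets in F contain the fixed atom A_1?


Each element of F is a union of some subset S of the 4 atoms.
The element contains A_1 iff A_1 is in S.
So we count subsets S of {A_1,...,A_4} with A_1 in S: choose freely among the other 3 atoms.
Count = 2^(4-1) = 2^3 = 8.


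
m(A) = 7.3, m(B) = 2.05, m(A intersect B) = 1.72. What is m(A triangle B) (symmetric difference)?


m(A Delta B) = m(A) + m(B) - 2*m(A n B)
= 7.3 + 2.05 - 2*1.72
= 7.3 + 2.05 - 3.44
= 5.91


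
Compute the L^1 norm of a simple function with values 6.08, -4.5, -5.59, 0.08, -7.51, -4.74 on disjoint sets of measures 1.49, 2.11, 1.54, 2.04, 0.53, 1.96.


Step 1: Compute |f_i|^1 for each value:
  |6.08|^1 = 6.08
  |-4.5|^1 = 4.5
  |-5.59|^1 = 5.59
  |0.08|^1 = 0.08
  |-7.51|^1 = 7.51
  |-4.74|^1 = 4.74
Step 2: Multiply by measures and sum:
  6.08 * 1.49 = 9.0592
  4.5 * 2.11 = 9.495
  5.59 * 1.54 = 8.6086
  0.08 * 2.04 = 0.1632
  7.51 * 0.53 = 3.9803
  4.74 * 1.96 = 9.2904
Sum = 9.0592 + 9.495 + 8.6086 + 0.1632 + 3.9803 + 9.2904 = 40.5967
Step 3: Take the p-th root:
||f||_1 = (40.5967)^(1/1) = 40.5967


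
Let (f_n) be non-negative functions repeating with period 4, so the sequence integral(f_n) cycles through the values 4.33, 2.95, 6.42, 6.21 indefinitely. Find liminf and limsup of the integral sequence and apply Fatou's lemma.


The sequence (integral(f_n)) is periodic with period 4, repeating the values 4.33, 2.95, 6.42, 6.21 indefinitely.
Step 1: For a periodic sequence, every tail (a_m, a_(m+1), ...) contains all 4 period values infinitely often.
Step 2: Hence inf of every tail = min of the period values = min(4.33, 2.95, 6.42, 6.21) = 2.95.
        liminf_n integral(f_n) = sup over m of (inf of tail from m) = 2.95.
Step 3: Similarly sup of every tail = max of the period values = 6.42.
        limsup_n integral(f_n) = 6.42.
Step 4: Fatou's lemma: integral(liminf_n f_n) <= liminf_n integral(f_n) = 2.95.
        So the integral of the pointwise liminf is at most 2.95.


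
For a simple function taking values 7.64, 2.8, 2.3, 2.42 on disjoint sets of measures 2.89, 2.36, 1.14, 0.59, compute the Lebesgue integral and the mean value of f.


Step 1: Integral = sum(value_i * measure_i)
= 7.64*2.89 + 2.8*2.36 + 2.3*1.14 + 2.42*0.59
= 22.0796 + 6.608 + 2.622 + 1.4278
= 32.7374
Step 2: Total measure of domain = 2.89 + 2.36 + 1.14 + 0.59 = 6.98
Step 3: Average value = 32.7374 / 6.98 = 4.690172


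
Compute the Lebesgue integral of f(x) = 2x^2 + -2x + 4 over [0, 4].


The Lebesgue integral of a Riemann-integrable function agrees with the Riemann integral.
Antiderivative F(x) = (2/3)x^3 + (-2/2)x^2 + 4x
F(4) = (2/3)*4^3 + (-2/2)*4^2 + 4*4
     = (2/3)*64 + (-2/2)*16 + 4*4
     = 42.666667 + -16 + 16
     = 42.666667
F(0) = 0.0
Integral = F(4) - F(0) = 42.666667 - 0.0 = 42.666667


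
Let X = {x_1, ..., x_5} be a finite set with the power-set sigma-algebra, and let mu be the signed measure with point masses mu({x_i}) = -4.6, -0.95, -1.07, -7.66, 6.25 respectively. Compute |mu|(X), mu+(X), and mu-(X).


Step 1: Every measurable set is a union of atoms (the cells / points), so a Hahn decomposition is
  obtained by grouping atoms by sign: P = union of atoms with mu > 0, N = union of the remaining atoms.
  Atoms in P (indices): 5;  atoms in N (indices): 1, 2, 3, 4
  Positive values: 6.25
  Negative values: -4.6, -0.95, -1.07, -7.66
Step 2: mu+(X) = mu(P) = sum of positive atom values = 6.25
Step 3: mu-(X) = -mu(N) = sum of |negative atom values| = 14.28
Step 4: |mu|(X) = mu+(X) + mu-(X) = 6.25 + 14.28 = 20.53


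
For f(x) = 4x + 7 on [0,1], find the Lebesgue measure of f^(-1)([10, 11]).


f^(-1)([10, 11]) = {x : 10 <= 4x + 7 <= 11}
Solving: (10 - 7)/4 <= x <= (11 - 7)/4
= [0.75, 1]
Intersecting with [0,1]: [0.75, 1]
Measure = 1 - 0.75 = 0.25


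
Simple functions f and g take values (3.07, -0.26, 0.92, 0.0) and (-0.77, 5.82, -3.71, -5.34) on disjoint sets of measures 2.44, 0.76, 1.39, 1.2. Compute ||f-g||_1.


Step 1: Compute differences f_i - g_i:
  3.07 - -0.77 = 3.84
  -0.26 - 5.82 = -6.08
  0.92 - -3.71 = 4.63
  0.0 - -5.34 = 5.34
Step 2: Compute |diff|^1 * measure for each set:
  |3.84|^1 * 2.44 = 3.84 * 2.44 = 9.3696
  |-6.08|^1 * 0.76 = 6.08 * 0.76 = 4.6208
  |4.63|^1 * 1.39 = 4.63 * 1.39 = 6.4357
  |5.34|^1 * 1.2 = 5.34 * 1.2 = 6.408
Step 3: Sum = 26.8341
Step 4: ||f-g||_1 = (26.8341)^(1/1) = 26.8341


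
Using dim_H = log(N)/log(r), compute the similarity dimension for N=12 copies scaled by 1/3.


For a self-similar set with N copies scaled by 1/r:
dim_H = log(N)/log(r) = log(12)/log(3)
= 2.484907/1.098612
= 2.26186


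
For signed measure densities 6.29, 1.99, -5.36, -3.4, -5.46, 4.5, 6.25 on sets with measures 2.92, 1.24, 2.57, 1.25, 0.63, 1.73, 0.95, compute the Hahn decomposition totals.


Step 1: Compute signed measure on each set:
  Set 1: 6.29 * 2.92 = 18.3668
  Set 2: 1.99 * 1.24 = 2.4676
  Set 3: -5.36 * 2.57 = -13.7752
  Set 4: -3.4 * 1.25 = -4.25
  Set 5: -5.46 * 0.63 = -3.4398
  Set 6: 4.5 * 1.73 = 7.785
  Set 7: 6.25 * 0.95 = 5.9375
Step 2: Total signed measure = (18.3668) + (2.4676) + (-13.7752) + (-4.25) + (-3.4398) + (7.785) + (5.9375)
     = 13.0919
Step 3: Positive part mu+(X) = sum of positive contributions = 34.5569
Step 4: Negative part mu-(X) = |sum of negative contributions| = 21.465


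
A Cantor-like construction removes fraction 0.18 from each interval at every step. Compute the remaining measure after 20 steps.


Step 1: At each step, fraction remaining = 1 - 0.18 = 0.82
Step 2: After 20 steps, measure = (0.82)^20
Result = 0.018892


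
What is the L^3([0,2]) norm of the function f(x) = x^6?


Step 1: ||f||_3 = (integral_0^2 |x^6|^3 dx)^(1/3)
     = (integral_0^2 x^18 dx)^(1/3)
Step 2: integral_0^2 x^18 dx = [x^19/(19)] from 0 to 2 = 2^19/19
     = 524288/19 = 27594.105263
Step 3: ||f||_3 = (27594.105263)^(1/3) = 30.218445


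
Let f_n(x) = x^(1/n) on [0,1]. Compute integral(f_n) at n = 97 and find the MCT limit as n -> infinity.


At n = 97: f_97(x) = x^(1/97).
Step 1: integral(x^(1/97), 0, 1) = [x^(1/97+1) / (1/97+1)] from 0 to 1
     = 1 / (1/97 + 1) = 1 / ((97+1)/97) = 97/(97+1)
     = 97/98 = 0.989796
Step 2: As n -> infinity, f_n(x) = x^(1/n) -> 1 for x in (0,1], and f_n is increasing in n.
By MCT, lim_n integral(f_n) = integral(lim_n f_n) = integral(1, 0, 1) = 1.
Step 3: Verify convergence: 97/98 = 0.989796 -> 1


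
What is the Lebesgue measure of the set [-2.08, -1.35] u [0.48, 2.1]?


For pairwise disjoint intervals, m(union) = sum of lengths.
= (-1.35 - -2.08) + (2.1 - 0.48)
= 0.73 + 1.62
= 2.35


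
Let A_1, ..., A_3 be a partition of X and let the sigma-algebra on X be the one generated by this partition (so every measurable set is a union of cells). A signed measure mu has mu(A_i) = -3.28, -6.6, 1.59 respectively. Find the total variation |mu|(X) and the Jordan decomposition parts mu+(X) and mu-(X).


Step 1: Every measurable set is a union of atoms (the cells / points), so a Hahn decomposition is
  obtained by grouping atoms by sign: P = union of atoms with mu > 0, N = union of the remaining atoms.
  Atoms in P (indices): 3;  atoms in N (indices): 1, 2
  Positive values: 1.59
  Negative values: -3.28, -6.6
Step 2: mu+(X) = mu(P) = sum of positive atom values = 1.59
Step 3: mu-(X) = -mu(N) = sum of |negative atom values| = 9.88
Step 4: |mu|(X) = mu+(X) + mu-(X) = 1.59 + 9.88 = 11.47


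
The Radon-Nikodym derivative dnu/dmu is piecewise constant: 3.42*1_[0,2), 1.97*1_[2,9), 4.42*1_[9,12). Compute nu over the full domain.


Integrate each piece of the Radon-Nikodym derivative:
Step 1: integral_0^2 3.42 dx = 3.42*(2-0) = 3.42*2 = 6.84
Step 2: integral_2^9 1.97 dx = 1.97*(9-2) = 1.97*7 = 13.79
Step 3: integral_9^12 4.42 dx = 4.42*(12-9) = 4.42*3 = 13.26
Total: 6.84 + 13.79 + 13.26 = 33.89


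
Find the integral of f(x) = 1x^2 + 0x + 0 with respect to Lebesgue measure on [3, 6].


The Lebesgue integral of a Riemann-integrable function agrees with the Riemann integral.
Antiderivative F(x) = (1/3)x^3 + (0/2)x^2 + 0x
F(6) = (1/3)*6^3 + (0/2)*6^2 + 0*6
     = (1/3)*216 + (0/2)*36 + 0*6
     = 72 + 0.0 + 0
     = 72
F(3) = 9
Integral = F(6) - F(3) = 72 - 9 = 63


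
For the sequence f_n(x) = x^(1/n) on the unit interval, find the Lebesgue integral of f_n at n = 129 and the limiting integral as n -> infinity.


At n = 129: f_129(x) = x^(1/129).
Step 1: integral(x^(1/129), 0, 1) = [x^(1/129+1) / (1/129+1)] from 0 to 1
     = 1 / (1/129 + 1) = 1 / ((129+1)/129) = 129/(129+1)
     = 129/130 = 0.992308
Step 2: As n -> infinity, f_n(x) = x^(1/n) -> 1 for x in (0,1], and f_n is increasing in n.
By MCT, lim_n integral(f_n) = integral(lim_n f_n) = integral(1, 0, 1) = 1.
Step 3: Verify convergence: 129/130 = 0.992308 -> 1


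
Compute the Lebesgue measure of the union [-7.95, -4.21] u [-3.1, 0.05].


For pairwise disjoint intervals, m(union) = sum of lengths.
= (-4.21 - -7.95) + (0.05 - -3.1)
= 3.74 + 3.15
= 6.89


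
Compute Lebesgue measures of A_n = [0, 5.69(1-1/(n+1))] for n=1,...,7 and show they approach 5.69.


By continuity of measure from below: if A_n increases to A, then m(A_n) -> m(A).
Here A = [0, 5.69], so m(A) = 5.69
Step 1: a_1 = 5.69*(1 - 1/2) = 2.845, m(A_1) = 2.845
Step 2: a_2 = 5.69*(1 - 1/3) = 3.7933, m(A_2) = 3.7933
Step 3: a_3 = 5.69*(1 - 1/4) = 4.2675, m(A_3) = 4.2675
Step 4: a_4 = 5.69*(1 - 1/5) = 4.552, m(A_4) = 4.552
Step 5: a_5 = 5.69*(1 - 1/6) = 4.7417, m(A_5) = 4.7417
Step 6: a_6 = 5.69*(1 - 1/7) = 4.8771, m(A_6) = 4.8771
Step 7: a_7 = 5.69*(1 - 1/8) = 4.9788, m(A_7) = 4.9788
Limit: m(A_n) -> m([0,5.69]) = 5.69


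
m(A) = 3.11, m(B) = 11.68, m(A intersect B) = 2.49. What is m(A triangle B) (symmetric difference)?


m(A Delta B) = m(A) + m(B) - 2*m(A n B)
= 3.11 + 11.68 - 2*2.49
= 3.11 + 11.68 - 4.98
= 9.81


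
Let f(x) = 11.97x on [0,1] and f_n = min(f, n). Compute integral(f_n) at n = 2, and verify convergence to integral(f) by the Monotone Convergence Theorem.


f(x) = 11.97x on [0,1]; f_n(x) = min(11.97x, n). At n = 2:
Step 1: f(x) reaches 2 at x = 2/11.97 = 0.167084
Step 2: integral(f_2) = integral(11.97x, 0, 0.167084) + integral(2, 0.167084, 1)
       = 11.97*0.167084^2/2 + 2*(1 - 0.167084)
       = 0.167084 + 1.665831
       = 1.832916
Step 3: As n -> infinity, f_n increases to f, so by MCT integral(f_n) -> integral(f) = 11.97/2 = 5.985.
Convergence: integral(f_2) = 1.832916 -> 5.985 as n -> infinity


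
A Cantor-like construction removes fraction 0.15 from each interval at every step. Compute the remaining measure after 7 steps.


Step 1: At each step, fraction remaining = 1 - 0.15 = 0.85
Step 2: After 7 steps, measure = (0.85)^7
Result = 0.320577


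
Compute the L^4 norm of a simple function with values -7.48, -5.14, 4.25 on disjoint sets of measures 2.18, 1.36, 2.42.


Step 1: Compute |f_i|^4 for each value:
  |-7.48|^4 = 3130.44726
  |-5.14|^4 = 697.995264
  |4.25|^4 = 326.253906
Step 2: Multiply by measures and sum:
  3130.44726 * 2.18 = 6824.375027
  697.995264 * 1.36 = 949.273559
  326.253906 * 2.42 = 789.534453
Sum = 6824.375027 + 949.273559 + 789.534453 = 8563.18304
Step 3: Take the p-th root:
||f||_4 = (8563.18304)^(1/4) = 9.61964


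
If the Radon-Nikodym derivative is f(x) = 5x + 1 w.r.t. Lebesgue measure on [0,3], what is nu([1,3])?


nu(A) = integral_A (dnu/dmu) dmu = integral_1^3 (5x + 1) dx
Step 1: Antiderivative F(x) = (5/2)x^2 + 1x
Step 2: F(3) = (5/2)*3^2 + 1*3 = 22.5 + 3 = 25.5
Step 3: F(1) = (5/2)*1^2 + 1*1 = 2.5 + 1 = 3.5
Step 4: nu([1,3]) = F(3) - F(1) = 25.5 - 3.5 = 22


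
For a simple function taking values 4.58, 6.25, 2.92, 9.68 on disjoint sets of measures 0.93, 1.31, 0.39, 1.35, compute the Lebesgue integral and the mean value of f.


Step 1: Integral = sum(value_i * measure_i)
= 4.58*0.93 + 6.25*1.31 + 2.92*0.39 + 9.68*1.35
= 4.2594 + 8.1875 + 1.1388 + 13.068
= 26.6537
Step 2: Total measure of domain = 0.93 + 1.31 + 0.39 + 1.35 = 3.98
Step 3: Average value = 26.6537 / 3.98 = 6.69691


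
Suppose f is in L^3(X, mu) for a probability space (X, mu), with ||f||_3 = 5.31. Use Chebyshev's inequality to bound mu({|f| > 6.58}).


Chebyshev/Markov inequality: mu(|f| > eps) <= (||f||_p / eps)^p
Step 1: ||f||_3 / eps = 5.31 / 6.58 = 0.806991
Step 2: Raise to power p = 3:
  (0.806991)^3 = 0.52554
Step 3: Therefore mu(|f| > 6.58) <= 0.52554


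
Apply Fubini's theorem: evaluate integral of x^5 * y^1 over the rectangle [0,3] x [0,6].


By Fubini's theorem, the double integral factors as a product of single integrals:
Step 1: integral_0^3 x^5 dx = [x^6/6] from 0 to 3
     = 3^6/6 = 121.5
Step 2: integral_0^6 y^1 dy = [y^2/2] from 0 to 6
     = 6^2/2 = 18
Step 3: Double integral = 121.5 * 18 = 2187


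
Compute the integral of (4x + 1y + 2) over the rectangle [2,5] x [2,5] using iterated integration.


By Fubini, integrate in x first, then y.
Step 1: Fix y, integrate over x in [2,5]:
  integral(4x + 1y + 2, x=2..5)
  = 4*(5^2 - 2^2)/2 + (1y + 2)*(5 - 2)
  = 42 + (1y + 2)*3
  = 42 + 3y + 6
  = 48 + 3y
Step 2: Integrate over y in [2,5]:
  integral(48 + 3y, y=2..5)
  = 48*3 + 3*(5^2 - 2^2)/2
  = 144 + 31.5
  = 175.5


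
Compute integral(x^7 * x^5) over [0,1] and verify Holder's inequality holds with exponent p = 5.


Step 1: Exact integral of f*g = integral(x^12, 0, 1) = 1/13
     = 0.076923
Step 2: Holder bound with p=5, q=1.25:
  ||f||_p = (integral x^35 dx)^(1/5) = (1/36)^(1/5) = 0.488359
  ||g||_q = (integral x^6.25 dx)^(1/1.25) = (1/7.25)^(1/1.25) = 0.204989
Step 3: Holder bound = ||f||_p * ||g||_q = 0.488359 * 0.204989 = 0.100108
Verification: 0.076923 <= 0.100108 (Holder holds)


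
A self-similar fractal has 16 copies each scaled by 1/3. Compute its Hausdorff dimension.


For a self-similar set with N copies scaled by 1/r:
dim_H = log(N)/log(r) = log(16)/log(3)
= 2.772589/1.098612
= 2.523719


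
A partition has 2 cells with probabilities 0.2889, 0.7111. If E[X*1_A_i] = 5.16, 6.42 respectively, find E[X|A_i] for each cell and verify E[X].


For each cell A_i: E[X|A_i] = E[X*1_A_i] / P(A_i)
Step 1: E[X|A_1] = 5.16 / 0.2889 = 17.860852
Step 2: E[X|A_2] = 6.42 / 0.7111 = 9.028266
Verification: E[X] = sum E[X*1_A_i] = 5.16 + 6.42 = 11.58


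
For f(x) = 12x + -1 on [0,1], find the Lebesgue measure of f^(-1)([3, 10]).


f^(-1)([3, 10]) = {x : 3 <= 12x + -1 <= 10}
Solving: (3 - -1)/12 <= x <= (10 - -1)/12
= [0.333333, 0.916667]
Intersecting with [0,1]: [0.333333, 0.916667]
Measure = 0.916667 - 0.333333 = 0.583333


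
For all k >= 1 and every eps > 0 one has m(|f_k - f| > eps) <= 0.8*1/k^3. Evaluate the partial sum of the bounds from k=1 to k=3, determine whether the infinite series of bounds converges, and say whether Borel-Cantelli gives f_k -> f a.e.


Step 1: List the terms 0.8*1/k^3 for k = 1 to 3:
  k=1: 0.8
  k=2: 0.1
  k=3: 0.02963
Step 2: Partial sum = 0.8 + 0.1 + 0.02963
     = 0.92963
Step 3: The full series sum_(k>=1) 0.8*1/k^3 converges (p-series with p = 3 > 1; a constant multiple of a convergent series converges).
Step 4: Fix eps > 0. Since sum_k m(|f_k - f| > eps) < infinity, the Borel-Cantelli lemma gives
        m(limsup_k {|f_k - f| > eps}) = 0, i.e. for a.e. x, |f_k(x) - f(x)| <= eps for all large k.
        Applying this with eps = 1/j for j = 1, 2, ... and intersecting the countably many full-measure sets,
        for a.e. x we get limsup_k |f_k(x) - f(x)| <= 1/j for every j, hence f_k -> f almost everywhere.
Conclusion: series converges; Borel-Cantelli yields f_k -> f a.e.


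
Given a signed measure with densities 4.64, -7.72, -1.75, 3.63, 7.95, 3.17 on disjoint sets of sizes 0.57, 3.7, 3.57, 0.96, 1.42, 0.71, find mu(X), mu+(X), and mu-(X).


Step 1: Compute signed measure on each set:
  Set 1: 4.64 * 0.57 = 2.6448
  Set 2: -7.72 * 3.7 = -28.564
  Set 3: -1.75 * 3.57 = -6.2475
  Set 4: 3.63 * 0.96 = 3.4848
  Set 5: 7.95 * 1.42 = 11.289
  Set 6: 3.17 * 0.71 = 2.2507
Step 2: Total signed measure = (2.6448) + (-28.564) + (-6.2475) + (3.4848) + (11.289) + (2.2507)
     = -15.1422
Step 3: Positive part mu+(X) = sum of positive contributions = 19.6693
Step 4: Negative part mu-(X) = |sum of negative contributions| = 34.8115


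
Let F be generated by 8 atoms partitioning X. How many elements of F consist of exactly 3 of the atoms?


Each element of F is a union of some subset of the 8 atoms.
Elements that are unions of exactly 3 atoms correspond to 3-element subsets of the 8 atoms.
Count = C(8, 3) = 8! / (3! * 5!) = 56.


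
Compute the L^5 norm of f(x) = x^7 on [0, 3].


Step 1: ||f||_5 = (integral_0^3 |x^7|^5 dx)^(1/5)
     = (integral_0^3 x^35 dx)^(1/5)
Step 2: integral_0^3 x^35 dx = [x^36/(36)] from 0 to 3 = 3^36/36
     = 150094635296999121/36 = 4.169295e+15
Step 3: ||f||_5 = (4.169295e+15)^(1/5) = 1330.492816


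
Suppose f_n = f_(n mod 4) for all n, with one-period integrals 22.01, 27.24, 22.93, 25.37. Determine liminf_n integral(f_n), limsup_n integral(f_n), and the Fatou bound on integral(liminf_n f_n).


The sequence (integral(f_n)) is periodic with period 4, repeating the values 22.01, 27.24, 22.93, 25.37 indefinitely.
Step 1: For a periodic sequence, every tail (a_m, a_(m+1), ...) contains all 4 period values infinitely often.
Step 2: Hence inf of every tail = min of the period values = min(22.01, 27.24, 22.93, 25.37) = 22.01.
        liminf_n integral(f_n) = sup over m of (inf of tail from m) = 22.01.
Step 3: Similarly sup of every tail = max of the period values = 27.24.
        limsup_n integral(f_n) = 27.24.
Step 4: Fatou's lemma: integral(liminf_n f_n) <= liminf_n integral(f_n) = 22.01.
        So the integral of the pointwise liminf is at most 22.01.


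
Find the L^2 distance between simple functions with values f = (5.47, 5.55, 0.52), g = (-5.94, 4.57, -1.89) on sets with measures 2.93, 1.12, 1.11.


Step 1: Compute differences f_i - g_i:
  5.47 - -5.94 = 11.41
  5.55 - 4.57 = 0.98
  0.52 - -1.89 = 2.41
Step 2: Compute |diff|^2 * measure for each set:
  |11.41|^2 * 2.93 = 130.1881 * 2.93 = 381.451133
  |0.98|^2 * 1.12 = 0.9604 * 1.12 = 1.075648
  |2.41|^2 * 1.11 = 5.8081 * 1.11 = 6.446991
Step 3: Sum = 388.973772
Step 4: ||f-g||_2 = (388.973772)^(1/2) = 19.722418


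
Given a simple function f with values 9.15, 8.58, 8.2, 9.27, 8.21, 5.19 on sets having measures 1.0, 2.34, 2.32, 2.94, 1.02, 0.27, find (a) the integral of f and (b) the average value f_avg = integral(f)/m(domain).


Step 1: Integral = sum(value_i * measure_i)
= 9.15*1.0 + 8.58*2.34 + 8.2*2.32 + 9.27*2.94 + 8.21*1.02 + 5.19*0.27
= 9.15 + 20.0772 + 19.024 + 27.2538 + 8.3742 + 1.4013
= 85.2805
Step 2: Total measure of domain = 1.0 + 2.34 + 2.32 + 2.94 + 1.02 + 0.27 = 9.89
Step 3: Average value = 85.2805 / 9.89 = 8.622902


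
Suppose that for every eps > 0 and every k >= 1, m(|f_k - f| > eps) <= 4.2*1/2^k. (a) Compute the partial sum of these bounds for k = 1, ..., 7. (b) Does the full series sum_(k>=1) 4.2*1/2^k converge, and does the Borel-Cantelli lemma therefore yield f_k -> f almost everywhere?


Step 1: List the terms 4.2*1/2^k for k = 1 to 7:
  k=1: 2.1
  k=2: 1.05
  k=3: 0.525
  k=4: 0.2625
  k=5: 0.13125
  k=6: 0.065625
  k=7: 0.032813
Step 2: Partial sum = 2.1 + 1.05 + 0.525 + 0.2625 + 0.13125 + 0.065625 + 0.032813
     = 4.167187
Step 3: The full series sum_(k>=1) 4.2*1/2^k converges (geometric series with ratio 1/2 < 1; a constant multiple of a convergent series converges).
Step 4: Fix eps > 0. Since sum_k m(|f_k - f| > eps) < infinity, the Borel-Cantelli lemma gives
        m(limsup_k {|f_k - f| > eps}) = 0, i.e. for a.e. x, |f_k(x) - f(x)| <= eps for all large k.
        Applying this with eps = 1/j for j = 1, 2, ... and intersecting the countably many full-measure sets,
        for a.e. x we get limsup_k |f_k(x) - f(x)| <= 1/j for every j, hence f_k -> f almost everywhere.
Conclusion: series converges; Borel-Cantelli yields f_k -> f a.e.


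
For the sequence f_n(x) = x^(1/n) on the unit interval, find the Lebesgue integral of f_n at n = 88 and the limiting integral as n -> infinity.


At n = 88: f_88(x) = x^(1/88).
Step 1: integral(x^(1/88), 0, 1) = [x^(1/88+1) / (1/88+1)] from 0 to 1
     = 1 / (1/88 + 1) = 1 / ((88+1)/88) = 88/(88+1)
     = 88/89 = 0.988764
Step 2: As n -> infinity, f_n(x) = x^(1/n) -> 1 for x in (0,1], and f_n is increasing in n.
By MCT, lim_n integral(f_n) = integral(lim_n f_n) = integral(1, 0, 1) = 1.
Step 3: Verify convergence: 88/89 = 0.988764 -> 1


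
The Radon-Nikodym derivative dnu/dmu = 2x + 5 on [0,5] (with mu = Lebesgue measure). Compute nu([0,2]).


nu(A) = integral_A (dnu/dmu) dmu = integral_0^2 (2x + 5) dx
Step 1: Antiderivative F(x) = (2/2)x^2 + 5x
Step 2: F(2) = (2/2)*2^2 + 5*2 = 4 + 10 = 14
Step 3: F(0) = (2/2)*0^2 + 5*0 = 0.0 + 0 = 0.0
Step 4: nu([0,2]) = F(2) - F(0) = 14 - 0.0 = 14


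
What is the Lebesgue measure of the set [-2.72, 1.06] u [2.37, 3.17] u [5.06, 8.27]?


For pairwise disjoint intervals, m(union) = sum of lengths.
= (1.06 - -2.72) + (3.17 - 2.37) + (8.27 - 5.06)
= 3.78 + 0.8 + 3.21
= 7.79


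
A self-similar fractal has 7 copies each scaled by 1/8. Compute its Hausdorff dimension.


For a self-similar set with N copies scaled by 1/r:
dim_H = log(N)/log(r) = log(7)/log(8)
= 1.94591/2.079442
= 0.935785


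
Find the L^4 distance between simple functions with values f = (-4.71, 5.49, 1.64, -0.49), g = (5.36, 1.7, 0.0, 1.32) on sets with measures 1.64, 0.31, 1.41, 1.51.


Step 1: Compute differences f_i - g_i:
  -4.71 - 5.36 = -10.07
  5.49 - 1.7 = 3.79
  1.64 - 0.0 = 1.64
  -0.49 - 1.32 = -1.81
Step 2: Compute |diff|^4 * measure for each set:
  |-10.07|^4 * 1.64 = 10282.953744 * 1.64 = 16864.04414
  |3.79|^4 * 0.31 = 206.327369 * 0.31 = 63.961484
  |1.64|^4 * 1.41 = 7.233948 * 1.41 = 10.199867
  |-1.81|^4 * 1.51 = 10.732831 * 1.51 = 16.206575
Step 3: Sum = 16954.412067
Step 4: ||f-g||_4 = (16954.412067)^(1/4) = 11.410921


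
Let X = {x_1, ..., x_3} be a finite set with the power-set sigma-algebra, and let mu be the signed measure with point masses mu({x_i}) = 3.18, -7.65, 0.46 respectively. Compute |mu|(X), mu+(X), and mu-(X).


Step 1: Every measurable set is a union of atoms (the cells / points), so a Hahn decomposition is
  obtained by grouping atoms by sign: P = union of atoms with mu > 0, N = union of the remaining atoms.
  Atoms in P (indices): 1, 3;  atoms in N (indices): 2
  Positive values: 3.18, 0.46
  Negative values: -7.65
Step 2: mu+(X) = mu(P) = sum of positive atom values = 3.64
Step 3: mu-(X) = -mu(N) = sum of |negative atom values| = 7.65
Step 4: |mu|(X) = mu+(X) + mu-(X) = 3.64 + 7.65 = 11.29


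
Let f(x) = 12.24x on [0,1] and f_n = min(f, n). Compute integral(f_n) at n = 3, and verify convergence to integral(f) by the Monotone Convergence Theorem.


f(x) = 12.24x on [0,1]; f_n(x) = min(12.24x, n). At n = 3:
Step 1: f(x) reaches 3 at x = 3/12.24 = 0.245098
Step 2: integral(f_3) = integral(12.24x, 0, 0.245098) + integral(3, 0.245098, 1)
       = 12.24*0.245098^2/2 + 3*(1 - 0.245098)
       = 0.367647 + 2.264706
       = 2.632353
Step 3: As n -> infinity, f_n increases to f, so by MCT integral(f_n) -> integral(f) = 12.24/2 = 6.12.
Convergence: integral(f_3) = 2.632353 -> 6.12 as n -> infinity


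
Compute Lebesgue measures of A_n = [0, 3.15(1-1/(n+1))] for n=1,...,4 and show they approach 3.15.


By continuity of measure from below: if A_n increases to A, then m(A_n) -> m(A).
Here A = [0, 3.15], so m(A) = 3.15
Step 1: a_1 = 3.15*(1 - 1/2) = 1.575, m(A_1) = 1.575
Step 2: a_2 = 3.15*(1 - 1/3) = 2.1, m(A_2) = 2.1
Step 3: a_3 = 3.15*(1 - 1/4) = 2.3625, m(A_3) = 2.3625
Step 4: a_4 = 3.15*(1 - 1/5) = 2.52, m(A_4) = 2.52
Limit: m(A_n) -> m([0,3.15]) = 3.15


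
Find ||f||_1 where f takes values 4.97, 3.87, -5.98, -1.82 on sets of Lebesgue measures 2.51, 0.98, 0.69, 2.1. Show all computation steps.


Step 1: Compute |f_i|^1 for each value:
  |4.97|^1 = 4.97
  |3.87|^1 = 3.87
  |-5.98|^1 = 5.98
  |-1.82|^1 = 1.82
Step 2: Multiply by measures and sum:
  4.97 * 2.51 = 12.4747
  3.87 * 0.98 = 3.7926
  5.98 * 0.69 = 4.1262
  1.82 * 2.1 = 3.822
Sum = 12.4747 + 3.7926 + 4.1262 + 3.822 = 24.2155
Step 3: Take the p-th root:
||f||_1 = (24.2155)^(1/1) = 24.2155


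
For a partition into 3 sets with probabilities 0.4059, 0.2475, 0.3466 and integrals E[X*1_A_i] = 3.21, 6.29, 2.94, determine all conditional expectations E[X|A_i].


For each cell A_i: E[X|A_i] = E[X*1_A_i] / P(A_i)
Step 1: E[X|A_1] = 3.21 / 0.4059 = 7.908352
Step 2: E[X|A_2] = 6.29 / 0.2475 = 25.414141
Step 3: E[X|A_3] = 2.94 / 0.3466 = 8.4824
Verification: E[X] = sum E[X*1_A_i] = 3.21 + 6.29 + 2.94 = 12.44


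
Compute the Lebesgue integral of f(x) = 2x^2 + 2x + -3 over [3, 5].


The Lebesgue integral of a Riemann-integrable function agrees with the Riemann integral.
Antiderivative F(x) = (2/3)x^3 + (2/2)x^2 + -3x
F(5) = (2/3)*5^3 + (2/2)*5^2 + -3*5
     = (2/3)*125 + (2/2)*25 + -3*5
     = 83.333333 + 25 + -15
     = 93.333333
F(3) = 18
Integral = F(5) - F(3) = 93.333333 - 18 = 75.333333


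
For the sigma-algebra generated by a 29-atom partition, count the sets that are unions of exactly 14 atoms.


Each element of F is a union of some subset of the 29 atoms.
Elements that are unions of exactly 14 atoms correspond to 14-element subsets of the 29 atoms.
Count = C(29, 14) = 29! / (14! * 15!) = 77558760.


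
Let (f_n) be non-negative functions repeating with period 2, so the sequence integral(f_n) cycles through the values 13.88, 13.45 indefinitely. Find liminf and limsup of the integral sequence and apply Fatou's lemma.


The sequence (integral(f_n)) is periodic with period 2, repeating the values 13.88, 13.45 indefinitely.
Step 1: For a periodic sequence, every tail (a_m, a_(m+1), ...) contains all 2 period values infinitely often.
Step 2: Hence inf of every tail = min of the period values = min(13.88, 13.45) = 13.45.
        liminf_n integral(f_n) = sup over m of (inf of tail from m) = 13.45.
Step 3: Similarly sup of every tail = max of the period values = 13.88.
        limsup_n integral(f_n) = 13.88.
Step 4: Fatou's lemma: integral(liminf_n f_n) <= liminf_n integral(f_n) = 13.45.
        So the integral of the pointwise liminf is at most 13.45.


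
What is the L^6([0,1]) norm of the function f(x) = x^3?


Step 1: ||f||_6 = (integral_0^1 |x^3|^6 dx)^(1/6)
     = (integral_0^1 x^18 dx)^(1/6)
Step 2: integral_0^1 x^18 dx = [x^19/(19)] from 0 to 1 = 1^19/19
     = 1/19 = 0.052632
Step 3: ||f||_6 = (0.052632)^(1/6) = 0.612173


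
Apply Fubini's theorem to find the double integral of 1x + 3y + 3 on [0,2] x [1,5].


By Fubini, integrate in x first, then y.
Step 1: Fix y, integrate over x in [0,2]:
  integral(1x + 3y + 3, x=0..2)
  = 1*(2^2 - 0^2)/2 + (3y + 3)*(2 - 0)
  = 2 + (3y + 3)*2
  = 2 + 6y + 6
  = 8 + 6y
Step 2: Integrate over y in [1,5]:
  integral(8 + 6y, y=1..5)
  = 8*4 + 6*(5^2 - 1^2)/2
  = 32 + 72
  = 104


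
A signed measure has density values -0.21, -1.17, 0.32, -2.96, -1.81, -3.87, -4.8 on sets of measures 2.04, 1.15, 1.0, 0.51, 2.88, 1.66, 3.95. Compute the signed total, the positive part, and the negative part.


Step 1: Compute signed measure on each set:
  Set 1: -0.21 * 2.04 = -0.4284
  Set 2: -1.17 * 1.15 = -1.3455
  Set 3: 0.32 * 1.0 = 0.32
  Set 4: -2.96 * 0.51 = -1.5096
  Set 5: -1.81 * 2.88 = -5.2128
  Set 6: -3.87 * 1.66 = -6.4242
  Set 7: -4.8 * 3.95 = -18.96
Step 2: Total signed measure = (-0.4284) + (-1.3455) + (0.32) + (-1.5096) + (-5.2128) + (-6.4242) + (-18.96)
     = -33.5605
Step 3: Positive part mu+(X) = sum of positive contributions = 0.32
Step 4: Negative part mu-(X) = |sum of negative contributions| = 33.8805


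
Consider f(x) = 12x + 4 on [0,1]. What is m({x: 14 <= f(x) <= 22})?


f^(-1)([14, 22]) = {x : 14 <= 12x + 4 <= 22}
Solving: (14 - 4)/12 <= x <= (22 - 4)/12
= [0.833333, 1.5]
Intersecting with [0,1]: [0.833333, 1]
Measure = 1 - 0.833333 = 0.166667
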